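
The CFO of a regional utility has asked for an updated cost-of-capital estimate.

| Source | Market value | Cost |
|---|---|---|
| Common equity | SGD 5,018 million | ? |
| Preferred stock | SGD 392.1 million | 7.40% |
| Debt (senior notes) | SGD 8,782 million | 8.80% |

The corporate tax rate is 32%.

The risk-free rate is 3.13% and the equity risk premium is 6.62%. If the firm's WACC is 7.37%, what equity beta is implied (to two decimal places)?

Total capital V = 5018 + 392.1 + 8782 = 14192.1.
Equity weight = 5018/14192.1 = 0.3536.
Preferred weight = 392.1/14192.1 = 0.0276.
Senior notes weight = 8782/14192.1 = 0.6188.
Debt contribution = 0.6188 × 8.8% × (1 − 32%) = 3.7029%.
Preferred contribution = 0.0276 × 7.4% = 0.2044%.
Required equity contribution = 7.37% − 3.9073% = 3.4627%  ⇒  Re = 9.7933%.
CAPM: 9.7933% = 3.13% + β × 6.62%  ⇒  β = 1.0065.

1.01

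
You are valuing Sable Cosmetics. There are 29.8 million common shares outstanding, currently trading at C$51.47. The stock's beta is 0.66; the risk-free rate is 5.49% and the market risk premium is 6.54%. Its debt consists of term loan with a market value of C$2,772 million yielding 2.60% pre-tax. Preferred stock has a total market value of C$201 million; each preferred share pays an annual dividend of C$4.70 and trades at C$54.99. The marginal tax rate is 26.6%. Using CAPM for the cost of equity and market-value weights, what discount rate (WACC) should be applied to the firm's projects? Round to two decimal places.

4.89%

Cost of equity via CAPM: Re = 5.49% + 0.66 × 6.54% = 9.8064%.
Cost of preferred: Rp = 4.7 / 54.99 = 8.5470%.
Market value of equity E = 51.47 × 29.8m = 1533.806m.
Total capital V = 1533.806 + 201 + 2772 = 4506.806.
Equity: weight = 1533.806/4506.806 = 0.3403; cost = 9.8064%.
Preferred: weight = 201/4506.806 = 0.0446; cost = 8.547%.
Term loan: weight = 2772/4506.806 = 0.6151; after-tax cost = 2.6% × (1 − 26.6%) = 1.9084%.
WACC = 0.3403 × 9.8064% + 0.0446 × 8.5470% + 0.6151 × 1.9084% = 4.8924%.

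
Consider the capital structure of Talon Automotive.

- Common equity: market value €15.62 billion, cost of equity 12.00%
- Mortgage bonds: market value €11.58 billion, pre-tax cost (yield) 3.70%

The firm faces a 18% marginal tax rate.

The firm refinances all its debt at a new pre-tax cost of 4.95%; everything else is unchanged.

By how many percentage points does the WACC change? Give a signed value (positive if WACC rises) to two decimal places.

Current WACC:
Total capital V = 15.62 + 11.58 = 27.2.
Equity: weight = 15.62/27.2 = 0.5743; cost = 12%.
Mortgage bonds: weight = 11.58/27.2 = 0.4257; after-tax cost = 3.7% × (1 − 18%) = 3.0340%.
WACC = 0.5743 × 12.0000% + 0.4257 × 3.0340% = 8.1829%.
After the change:
Total capital V = 15.62 + 11.58 = 27.2.
Equity: weight = 15.62/27.2 = 0.5743; cost = 12%.
Mortgage bonds: weight = 11.58/27.2 = 0.4257; after-tax cost = 4.95% × (1 − 18%) = 4.0590%.
WACC = 0.5743 × 12.0000% + 0.4257 × 4.0590% = 8.6192%.
Change in WACC = 8.6192% − 8.1829% = 0.4364 pp.

+0.44 pp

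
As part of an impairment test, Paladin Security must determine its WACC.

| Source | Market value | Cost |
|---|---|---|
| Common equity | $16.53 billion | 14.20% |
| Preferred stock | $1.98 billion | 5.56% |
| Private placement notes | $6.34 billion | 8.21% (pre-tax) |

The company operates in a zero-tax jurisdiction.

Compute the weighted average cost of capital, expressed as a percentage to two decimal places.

Total capital V = 16.53 + 1.98 + 6.34 = 24.85.
Equity: weight = 16.53/24.85 = 0.6652; cost = 14.2%.
Preferred: weight = 1.98/24.85 = 0.0797; cost = 5.56%.
Private placement notes: weight = 6.34/24.85 = 0.2551; after-tax cost = 8.21% × (1 − 0%) = 8.2100%.
WACC = 0.6652 × 14.2000% + 0.0797 × 5.5600% + 0.2551 × 8.2100% = 11.9833%.

11.98%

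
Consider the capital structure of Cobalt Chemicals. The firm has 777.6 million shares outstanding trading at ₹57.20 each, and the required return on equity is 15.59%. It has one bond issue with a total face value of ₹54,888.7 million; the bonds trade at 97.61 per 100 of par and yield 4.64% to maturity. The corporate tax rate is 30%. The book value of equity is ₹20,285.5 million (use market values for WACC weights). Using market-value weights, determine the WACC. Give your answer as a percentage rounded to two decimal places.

Market value of equity E = 57.2 × 777.6m = 44478.72m. Market value of debt D = 54888.7m × 97.61/100 = 53576.86007m.
Total capital V = 44478.72 + 53576.86007 = 98055.58007.
Equity: weight = 44478.72/98055.58007 = 0.4536; cost = 15.59%.
Bonds outstanding: weight = 53576.86007/98055.58007 = 0.5464; after-tax cost = 4.64% × (1 − 30%) = 3.2480%.
WACC = 0.4536 × 15.5900% + 0.5464 × 3.2480% = 8.8464%.

8.85%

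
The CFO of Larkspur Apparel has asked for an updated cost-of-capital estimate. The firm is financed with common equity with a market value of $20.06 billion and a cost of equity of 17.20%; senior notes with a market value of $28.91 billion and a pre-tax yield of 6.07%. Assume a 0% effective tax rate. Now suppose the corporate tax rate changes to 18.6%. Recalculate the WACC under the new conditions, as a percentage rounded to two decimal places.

9.96%

After the change:
Total capital V = 20.06 + 28.91 = 48.97.
Equity: weight = 20.06/48.97 = 0.4096; cost = 17.2%.
Senior notes: weight = 28.91/48.97 = 0.5904; after-tax cost = 6.07% × (1 − 18.6%) = 4.9410%.
WACC = 0.4096 × 17.2000% + 0.5904 × 4.9410% = 9.9627%.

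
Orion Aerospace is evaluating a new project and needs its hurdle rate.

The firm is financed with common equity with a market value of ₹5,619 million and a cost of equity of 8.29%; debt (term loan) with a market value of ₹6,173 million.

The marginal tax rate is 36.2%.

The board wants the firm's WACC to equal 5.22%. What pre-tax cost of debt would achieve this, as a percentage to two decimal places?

Total capital V = 5619 + 6173 = 11792.
Equity weight = 5619/11792 = 0.4765.
Term loan weight = 6173/11792 = 0.5235.
Equity contribution = 0.4765 × 8.29% = 3.9503%.
Remaining for debt = 5.22% − 3.9503% = 1.2697%.
Rd × (1 − 36.2%) × 0.5235 = 1.2697%  ⇒  Rd = 3.8018%.

3.80%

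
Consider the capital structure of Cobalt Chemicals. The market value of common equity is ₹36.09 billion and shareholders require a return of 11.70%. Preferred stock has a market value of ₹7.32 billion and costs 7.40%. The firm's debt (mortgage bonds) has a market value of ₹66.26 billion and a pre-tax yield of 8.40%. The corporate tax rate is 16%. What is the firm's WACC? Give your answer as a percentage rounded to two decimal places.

Total capital V = 36.09 + 7.32 + 66.26 = 109.67.
Equity: weight = 36.09/109.67 = 0.3291; cost = 11.7%.
Preferred: weight = 7.32/109.67 = 0.0667; cost = 7.4%.
Mortgage bonds: weight = 66.26/109.67 = 0.6042; after-tax cost = 8.4% × (1 − 16%) = 7.0560%.
WACC = 0.3291 × 11.7000% + 0.0667 × 7.4000% + 0.6042 × 7.0560% = 8.6072%.

8.61%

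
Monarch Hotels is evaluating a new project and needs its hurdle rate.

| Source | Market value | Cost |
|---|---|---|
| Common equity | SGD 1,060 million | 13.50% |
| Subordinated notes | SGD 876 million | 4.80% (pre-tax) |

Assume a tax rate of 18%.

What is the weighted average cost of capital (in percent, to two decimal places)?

9.17%

Total capital V = 1060 + 876 = 1936.
Equity: weight = 1060/1936 = 0.5475; cost = 13.5%.
Subordinated notes: weight = 876/1936 = 0.4525; after-tax cost = 4.8% × (1 − 18%) = 3.9360%.
WACC = 0.5475 × 13.5000% + 0.4525 × 3.9360% = 9.1725%.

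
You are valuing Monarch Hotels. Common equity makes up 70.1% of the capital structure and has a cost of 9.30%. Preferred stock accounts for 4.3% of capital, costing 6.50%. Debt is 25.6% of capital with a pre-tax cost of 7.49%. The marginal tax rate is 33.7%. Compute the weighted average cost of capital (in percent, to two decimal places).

After-tax cost of debt = 7.49% × (1 − 33.7%) = 4.9659%.
WACC = 0.701 × 9.3000% + 0.043 × 6.5000% + 0.256 × 4.9659% = 8.0701%.

8.07%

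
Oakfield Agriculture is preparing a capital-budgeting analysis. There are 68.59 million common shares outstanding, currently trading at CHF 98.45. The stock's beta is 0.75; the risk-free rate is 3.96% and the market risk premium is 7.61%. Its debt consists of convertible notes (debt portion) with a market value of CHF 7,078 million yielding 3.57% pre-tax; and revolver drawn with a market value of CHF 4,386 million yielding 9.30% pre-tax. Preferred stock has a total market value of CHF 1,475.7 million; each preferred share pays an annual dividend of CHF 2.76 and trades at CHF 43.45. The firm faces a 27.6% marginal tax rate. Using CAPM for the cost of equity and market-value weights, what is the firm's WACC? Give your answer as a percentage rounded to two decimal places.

6.22%

Cost of equity via CAPM: Re = 3.96% + 0.75 × 7.61% = 9.6675%.
Cost of preferred: Rp = 2.76 / 43.45 = 6.3521%.
Market value of equity E = 98.45 × 68.59m = 6752.6855m.
Total capital V = 6752.6855 + 1475.7 + 7078 + 4386 = 19692.3855.
Equity: weight = 6752.6855/19692.3855 = 0.3429; cost = 9.6675%.
Preferred: weight = 1475.7/19692.3855 = 0.0749; cost = 6.3521%.
Convertible notes (debt portion): weight = 7078/19692.3855 = 0.3594; after-tax cost = 3.57% × (1 − 27.6%) = 2.5847%.
Revolver drawn: weight = 4386/19692.3855 = 0.2227; after-tax cost = 9.3% × (1 − 27.6%) = 6.7332%.
WACC = 0.3429 × 9.6675% + 0.0749 × 6.3521% + 0.3594 × 2.5847% + 0.2227 × 6.7332% = 6.2197%.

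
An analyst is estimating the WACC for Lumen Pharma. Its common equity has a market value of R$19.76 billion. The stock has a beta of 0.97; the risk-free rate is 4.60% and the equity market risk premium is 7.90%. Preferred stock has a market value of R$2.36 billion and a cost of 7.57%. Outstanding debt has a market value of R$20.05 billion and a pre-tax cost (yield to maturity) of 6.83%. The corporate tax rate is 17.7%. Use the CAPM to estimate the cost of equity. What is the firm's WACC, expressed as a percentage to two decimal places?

8.84%

Cost of equity via CAPM: Re = 4.6% + 0.97 × 7.9% = 12.2630%.
Total capital V = 19.76 + 2.36 + 20.05 = 42.17.
Equity: weight = 19.76/42.17 = 0.4686; cost = 12.263%.
Preferred: weight = 2.36/42.17 = 0.0560; cost = 7.57%.
Debt: weight = 20.05/42.17 = 0.4755; after-tax cost = 6.83% × (1 − 17.7%) = 5.6211%.
WACC = 0.4686 × 12.2630% + 0.0560 × 7.5700% + 0.4755 × 5.6211% = 8.8424%.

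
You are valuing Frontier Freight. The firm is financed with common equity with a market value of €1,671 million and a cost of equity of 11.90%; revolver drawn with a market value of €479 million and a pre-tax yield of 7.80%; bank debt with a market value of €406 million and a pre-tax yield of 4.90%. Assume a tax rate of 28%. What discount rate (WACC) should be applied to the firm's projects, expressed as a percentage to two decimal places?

Total capital V = 1671 + 479 + 406 = 2556.
Equity: weight = 1671/2556 = 0.6538; cost = 11.9%.
Revolver drawn: weight = 479/2556 = 0.1874; after-tax cost = 7.8% × (1 − 28%) = 5.6160%.
Bank debt: weight = 406/2556 = 0.1588; after-tax cost = 4.9% × (1 − 28%) = 3.5280%.
WACC = 0.6538 × 11.9000% + 0.1874 × 5.6160% + 0.1588 × 3.5280% = 9.3925%.

9.39%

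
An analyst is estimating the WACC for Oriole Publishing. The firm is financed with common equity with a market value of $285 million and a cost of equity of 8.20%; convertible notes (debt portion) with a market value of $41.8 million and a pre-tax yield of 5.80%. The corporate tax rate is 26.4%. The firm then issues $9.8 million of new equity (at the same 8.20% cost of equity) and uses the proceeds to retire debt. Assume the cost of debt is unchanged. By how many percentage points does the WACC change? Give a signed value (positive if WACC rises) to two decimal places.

+0.12 pp

Current WACC:
Total capital V = 285 + 41.8 = 326.8.
Equity: weight = 285/326.8 = 0.8721; cost = 8.2%.
Convertible notes (debt portion): weight = 41.8/326.8 = 0.1279; after-tax cost = 5.8% × (1 − 26.4%) = 4.2688%.
WACC = 0.8721 × 8.2000% + 0.1279 × 4.2688% = 7.6972%.
After the change:
Total capital V = 294.8 + 32 = 326.8.
Equity: weight = 294.8/326.8 = 0.9021; cost = 8.2%.
Convertible notes (debt portion): weight = 32/326.8 = 0.0979; after-tax cost = 5.8% × (1 − 26.4%) = 4.2688%.
WACC = 0.9021 × 8.2000% + 0.0979 × 4.2688% = 7.8151%.
Change in WACC = 7.8151% − 7.6972% = 0.1179 pp.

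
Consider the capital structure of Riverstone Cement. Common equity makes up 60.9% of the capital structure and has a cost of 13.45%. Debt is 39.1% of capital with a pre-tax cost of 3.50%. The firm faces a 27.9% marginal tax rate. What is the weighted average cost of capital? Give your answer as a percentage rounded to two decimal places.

9.18%

After-tax cost of debt = 3.5% × (1 − 27.9%) = 2.5235%.
WACC = 0.609 × 13.4500% + 0.391 × 2.5235% = 9.1777%.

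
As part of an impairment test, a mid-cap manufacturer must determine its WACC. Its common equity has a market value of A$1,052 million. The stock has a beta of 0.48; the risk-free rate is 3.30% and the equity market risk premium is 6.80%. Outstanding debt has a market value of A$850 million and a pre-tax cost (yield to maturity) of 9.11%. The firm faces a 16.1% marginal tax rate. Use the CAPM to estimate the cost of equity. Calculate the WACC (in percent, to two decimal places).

Cost of equity via CAPM: Re = 3.3% + 0.48 × 6.8% = 6.5640%.
Total capital V = 1052 + 850 = 1902.
Equity: weight = 1052/1902 = 0.5531; cost = 6.564%.
Debt: weight = 850/1902 = 0.4469; after-tax cost = 9.11% × (1 − 16.1%) = 7.6433%.
WACC = 0.5531 × 6.5640% + 0.4469 × 7.6433% = 7.0463%.

7.05%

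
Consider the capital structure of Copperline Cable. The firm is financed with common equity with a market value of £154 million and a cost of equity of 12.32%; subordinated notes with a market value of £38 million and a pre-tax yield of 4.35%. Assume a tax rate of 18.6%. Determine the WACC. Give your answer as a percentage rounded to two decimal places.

Total capital V = 154 + 38 = 192.
Equity: weight = 154/192 = 0.8021; cost = 12.32%.
Subordinated notes: weight = 38/192 = 0.1979; after-tax cost = 4.35% × (1 − 18.6%) = 3.5409%.
WACC = 0.8021 × 12.3200% + 0.1979 × 3.5409% = 10.5825%.

10.58%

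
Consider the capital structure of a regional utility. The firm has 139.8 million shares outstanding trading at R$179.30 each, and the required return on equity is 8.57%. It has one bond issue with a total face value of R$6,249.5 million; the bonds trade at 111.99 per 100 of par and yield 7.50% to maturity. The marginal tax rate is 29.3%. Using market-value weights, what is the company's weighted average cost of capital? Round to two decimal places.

7.86%

Market value of equity E = 179.3 × 139.8m = 25066.14m. Market value of debt D = 6249.5m × 111.99/100 = 6998.81505m.
Total capital V = 25066.14 + 6998.81505 = 32064.95505.
Equity: weight = 25066.14/32064.95505 = 0.7817; cost = 8.57%.
Bonds outstanding: weight = 6998.81505/32064.95505 = 0.2183; after-tax cost = 7.5% × (1 − 29.3%) = 5.3025%.
WACC = 0.7817 × 8.5700% + 0.2183 × 5.3025% = 7.8568%.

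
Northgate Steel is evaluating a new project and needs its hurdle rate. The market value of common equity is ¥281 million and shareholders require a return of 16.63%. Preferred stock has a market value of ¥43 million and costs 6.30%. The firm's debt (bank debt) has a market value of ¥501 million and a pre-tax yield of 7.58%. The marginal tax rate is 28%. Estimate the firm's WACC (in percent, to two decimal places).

9.31%

Total capital V = 281 + 43 + 501 = 825.
Equity: weight = 281/825 = 0.3406; cost = 16.63%.
Preferred: weight = 43/825 = 0.0521; cost = 6.3%.
Bank debt: weight = 501/825 = 0.6073; after-tax cost = 7.58% × (1 − 28%) = 5.4576%.
WACC = 0.3406 × 16.6300% + 0.0521 × 6.3000% + 0.6073 × 5.4576% = 9.3069%.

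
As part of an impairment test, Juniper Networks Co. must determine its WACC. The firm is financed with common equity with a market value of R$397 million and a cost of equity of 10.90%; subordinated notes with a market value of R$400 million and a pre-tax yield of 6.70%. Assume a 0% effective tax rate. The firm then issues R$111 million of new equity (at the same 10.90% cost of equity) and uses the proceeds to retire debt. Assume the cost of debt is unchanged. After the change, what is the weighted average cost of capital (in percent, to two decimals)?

9.38%

After the change:
Total capital V = 508 + 289 = 797.
Equity: weight = 508/797 = 0.6374; cost = 10.9%.
Subordinated notes: weight = 289/797 = 0.3626; after-tax cost = 6.7% × (1 − 0%) = 6.7000%.
WACC = 0.6374 × 10.9000% + 0.3626 × 6.7000% = 9.3770%.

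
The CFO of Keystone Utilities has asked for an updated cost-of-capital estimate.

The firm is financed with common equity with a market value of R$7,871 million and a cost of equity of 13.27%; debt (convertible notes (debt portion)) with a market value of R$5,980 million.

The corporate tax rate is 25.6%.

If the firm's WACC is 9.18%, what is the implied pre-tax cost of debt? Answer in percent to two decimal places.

Total capital V = 7871 + 5980 = 13851.
Equity weight = 7871/13851 = 0.5683.
Convertible notes (debt portion) weight = 5980/13851 = 0.4317.
Equity contribution = 0.5683 × 13.27% = 7.5408%.
Remaining for debt = 9.18% − 7.5408% = 1.6392%.
Rd × (1 − 25.6%) × 0.4317 = 1.6392%  ⇒  Rd = 5.1030%.

5.10%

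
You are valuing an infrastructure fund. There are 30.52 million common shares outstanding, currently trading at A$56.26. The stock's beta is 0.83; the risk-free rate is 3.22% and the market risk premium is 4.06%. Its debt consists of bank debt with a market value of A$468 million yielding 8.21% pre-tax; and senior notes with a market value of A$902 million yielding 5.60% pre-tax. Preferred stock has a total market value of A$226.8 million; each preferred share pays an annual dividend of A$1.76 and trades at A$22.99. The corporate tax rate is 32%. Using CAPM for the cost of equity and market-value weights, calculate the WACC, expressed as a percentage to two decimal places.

Cost of equity via CAPM: Re = 3.22% + 0.83 × 4.06% = 6.5898%.
Cost of preferred: Rp = 1.76 / 22.99 = 7.6555%.
Market value of equity E = 56.26 × 30.52m = 1717.0552m.
Total capital V = 1717.0552 + 226.8 + 468 + 902 = 3313.8552.
Equity: weight = 1717.0552/3313.8552 = 0.5181; cost = 6.5898%.
Preferred: weight = 226.8/3313.8552 = 0.0684; cost = 7.6555%.
Bank debt: weight = 468/3313.8552 = 0.1412; after-tax cost = 8.21% × (1 − 32%) = 5.5828%.
Senior notes: weight = 902/3313.8552 = 0.2722; after-tax cost = 5.6% × (1 − 32%) = 3.8080%.
WACC = 0.5181 × 6.5898% + 0.0684 × 7.6555% + 0.1412 × 5.5828% + 0.2722 × 3.8080% = 5.7633%.

5.76%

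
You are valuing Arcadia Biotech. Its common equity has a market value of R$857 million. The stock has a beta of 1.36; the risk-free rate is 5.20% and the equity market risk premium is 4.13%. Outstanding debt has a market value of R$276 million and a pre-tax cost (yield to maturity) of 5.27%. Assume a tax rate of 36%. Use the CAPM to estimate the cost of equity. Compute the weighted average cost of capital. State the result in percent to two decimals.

9.00%

Cost of equity via CAPM: Re = 5.2% + 1.36 × 4.13% = 10.8168%.
Total capital V = 857 + 276 = 1133.
Equity: weight = 857/1133 = 0.7564; cost = 10.8168%.
Debt: weight = 276/1133 = 0.2436; after-tax cost = 5.27% × (1 − 36%) = 3.3728%.
WACC = 0.7564 × 10.8168% + 0.2436 × 3.3728% = 9.0034%.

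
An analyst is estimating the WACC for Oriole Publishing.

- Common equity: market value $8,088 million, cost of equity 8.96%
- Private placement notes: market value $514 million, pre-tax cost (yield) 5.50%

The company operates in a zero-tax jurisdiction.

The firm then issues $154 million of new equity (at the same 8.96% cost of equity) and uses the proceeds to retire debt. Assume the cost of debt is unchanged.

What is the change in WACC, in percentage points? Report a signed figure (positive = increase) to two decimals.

+0.06 pp

Current WACC:
Total capital V = 8088 + 514 = 8602.
Equity: weight = 8088/8602 = 0.9402; cost = 8.96%.
Private placement notes: weight = 514/8602 = 0.0598; after-tax cost = 5.5% × (1 − 0%) = 5.5000%.
WACC = 0.9402 × 8.9600% + 0.0598 × 5.5000% = 8.7533%.
After the change:
Total capital V = 8242 + 360 = 8602.
Equity: weight = 8242/8602 = 0.9581; cost = 8.96%.
Private placement notes: weight = 360/8602 = 0.0419; after-tax cost = 5.5% × (1 − 0%) = 5.5000%.
WACC = 0.9581 × 8.9600% + 0.0419 × 5.5000% = 8.8152%.
Change in WACC = 8.8152% − 8.7533% = 0.0619 pp.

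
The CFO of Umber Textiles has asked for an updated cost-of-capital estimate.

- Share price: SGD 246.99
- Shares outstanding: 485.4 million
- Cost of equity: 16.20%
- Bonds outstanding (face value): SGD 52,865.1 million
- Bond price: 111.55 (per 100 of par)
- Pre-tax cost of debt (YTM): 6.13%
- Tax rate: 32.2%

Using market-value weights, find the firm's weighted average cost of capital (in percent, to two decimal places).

Market value of equity E = 246.99 × 485.4m = 119888.946m. Market value of debt D = 52865.1m × 111.55/100 = 58971.01905m.
Total capital V = 119888.946 + 58971.01905 = 178859.96505.
Equity: weight = 119888.946/178859.96505 = 0.6703; cost = 16.2%.
Bonds outstanding: weight = 58971.01905/178859.96505 = 0.3297; after-tax cost = 6.13% × (1 − 32.2%) = 4.1561%.
WACC = 0.6703 × 16.2000% + 0.3297 × 4.1561% = 12.2291%.

12.23%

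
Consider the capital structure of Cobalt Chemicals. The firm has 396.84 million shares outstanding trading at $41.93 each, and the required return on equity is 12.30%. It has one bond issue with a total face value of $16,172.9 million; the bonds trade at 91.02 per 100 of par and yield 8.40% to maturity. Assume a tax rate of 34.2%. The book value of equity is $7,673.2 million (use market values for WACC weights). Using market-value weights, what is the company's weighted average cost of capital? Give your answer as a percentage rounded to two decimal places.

9.12%

Market value of equity E = 41.93 × 396.84m = 16639.5012m. Market value of debt D = 16172.9m × 91.02/100 = 14720.57358m.
Total capital V = 16639.5012 + 14720.57358 = 31360.07478.
Equity: weight = 16639.5012/31360.07478 = 0.5306; cost = 12.3%.
Bonds outstanding: weight = 14720.57358/31360.07478 = 0.4694; after-tax cost = 8.4% × (1 − 34.2%) = 5.5272%.
WACC = 0.5306 × 12.3000% + 0.4694 × 5.5272% = 9.1208%.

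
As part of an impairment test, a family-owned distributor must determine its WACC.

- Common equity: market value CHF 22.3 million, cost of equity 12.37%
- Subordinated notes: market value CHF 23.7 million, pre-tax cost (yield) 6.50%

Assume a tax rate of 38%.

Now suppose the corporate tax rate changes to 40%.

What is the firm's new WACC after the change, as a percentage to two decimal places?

After the change:
Total capital V = 22.3 + 23.7 = 46.
Equity: weight = 22.3/46 = 0.4848; cost = 12.37%.
Subordinated notes: weight = 23.7/46 = 0.5152; after-tax cost = 6.5% × (1 − 40%) = 3.9000%.
WACC = 0.4848 × 12.3700% + 0.5152 × 3.9000% = 8.0061%.

8.01%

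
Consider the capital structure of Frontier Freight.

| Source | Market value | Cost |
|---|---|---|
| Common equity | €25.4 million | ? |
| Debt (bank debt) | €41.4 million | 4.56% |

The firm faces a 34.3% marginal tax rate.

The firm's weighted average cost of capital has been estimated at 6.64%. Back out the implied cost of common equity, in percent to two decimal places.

12.58%

Total capital V = 25.4 + 41.4 = 66.8.
Equity weight = 25.4/66.8 = 0.3802.
Bank debt weight = 41.4/66.8 = 0.6198.
Debt contribution = 0.6198 × 4.56% × (1 − 34.3%) = 1.8568%.
Required equity contribution = 6.64% − 1.8568% = 4.7832%.
Re = 4.7832% / 0.3802 = 12.5796%.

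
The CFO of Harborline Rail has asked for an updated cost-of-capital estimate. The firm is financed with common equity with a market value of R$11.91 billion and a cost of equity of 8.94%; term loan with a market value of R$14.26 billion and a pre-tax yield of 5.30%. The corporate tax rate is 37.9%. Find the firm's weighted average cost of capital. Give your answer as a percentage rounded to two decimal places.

Total capital V = 11.91 + 14.26 = 26.17.
Equity: weight = 11.91/26.17 = 0.4551; cost = 8.94%.
Term loan: weight = 14.26/26.17 = 0.5449; after-tax cost = 5.3% × (1 − 37.9%) = 3.2913%.
WACC = 0.4551 × 8.9400% + 0.5449 × 3.2913% = 5.8620%.

5.86%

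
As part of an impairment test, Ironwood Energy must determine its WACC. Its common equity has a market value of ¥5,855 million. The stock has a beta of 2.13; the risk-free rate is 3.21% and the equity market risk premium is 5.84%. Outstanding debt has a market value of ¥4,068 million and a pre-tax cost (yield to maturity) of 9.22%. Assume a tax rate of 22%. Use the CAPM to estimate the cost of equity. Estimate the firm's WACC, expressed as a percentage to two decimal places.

12.18%

Cost of equity via CAPM: Re = 3.21% + 2.13 × 5.84% = 15.6492%.
Total capital V = 5855 + 4068 = 9923.
Equity: weight = 5855/9923 = 0.5900; cost = 15.6492%.
Debt: weight = 4068/9923 = 0.4100; after-tax cost = 9.22% × (1 − 22%) = 7.1916%.
WACC = 0.5900 × 15.6492% + 0.4100 × 7.1916% = 12.1820%.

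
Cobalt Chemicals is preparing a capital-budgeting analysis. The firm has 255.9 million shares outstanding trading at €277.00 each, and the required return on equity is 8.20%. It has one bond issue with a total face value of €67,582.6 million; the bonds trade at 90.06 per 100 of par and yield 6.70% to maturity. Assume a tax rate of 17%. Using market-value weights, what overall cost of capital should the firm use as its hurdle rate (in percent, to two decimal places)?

6.98%

Market value of equity E = 277.0 × 255.9m = 70884.3m. Market value of debt D = 67582.6m × 90.06/100 = 60864.88956m.
Total capital V = 70884.3 + 60864.88956 = 131749.18956.
Equity: weight = 70884.3/131749.18956 = 0.5380; cost = 8.2%.
Bonds outstanding: weight = 60864.88956/131749.18956 = 0.4620; after-tax cost = 6.7% × (1 − 17%) = 5.5610%.
WACC = 0.5380 × 8.2000% + 0.4620 × 5.5610% = 6.9808%.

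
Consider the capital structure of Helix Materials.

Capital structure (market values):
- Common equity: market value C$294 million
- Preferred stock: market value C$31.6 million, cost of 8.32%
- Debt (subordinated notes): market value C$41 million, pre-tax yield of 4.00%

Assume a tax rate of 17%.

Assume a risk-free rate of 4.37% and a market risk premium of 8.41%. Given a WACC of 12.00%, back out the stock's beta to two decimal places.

1.10

Total capital V = 294 + 31.6 + 41 = 366.6.
Equity weight = 294/366.6 = 0.8020.
Preferred weight = 31.6/366.6 = 0.0862.
Subordinated notes weight = 41/366.6 = 0.1118.
Debt contribution = 0.1118 × 4% × (1 − 17%) = 0.3713%.
Preferred contribution = 0.0862 × 8.32% = 0.7172%.
Required equity contribution = 12.0% − 1.0885% = 10.9115%  ⇒  Re = 13.6060%.
CAPM: 13.6060% = 4.37% + β × 8.41%  ⇒  β = 1.0982.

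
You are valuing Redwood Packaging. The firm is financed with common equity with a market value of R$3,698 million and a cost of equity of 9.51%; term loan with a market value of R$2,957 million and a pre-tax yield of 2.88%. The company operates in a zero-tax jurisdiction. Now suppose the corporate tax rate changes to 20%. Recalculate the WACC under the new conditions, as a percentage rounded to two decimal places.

After the change:
Total capital V = 3698 + 2957 = 6655.
Equity: weight = 3698/6655 = 0.5557; cost = 9.51%.
Term loan: weight = 2957/6655 = 0.4443; after-tax cost = 2.88% × (1 − 20%) = 2.3040%.
WACC = 0.5557 × 9.5100% + 0.4443 × 2.3040% = 6.3082%.

6.31%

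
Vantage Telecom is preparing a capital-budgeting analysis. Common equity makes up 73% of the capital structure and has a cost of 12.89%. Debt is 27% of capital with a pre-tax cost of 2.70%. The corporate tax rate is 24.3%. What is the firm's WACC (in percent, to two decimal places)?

After-tax cost of debt = 2.7% × (1 − 24.3%) = 2.0439%.
WACC = 0.730 × 12.8900% + 0.270 × 2.0439% = 9.9616%.

9.96%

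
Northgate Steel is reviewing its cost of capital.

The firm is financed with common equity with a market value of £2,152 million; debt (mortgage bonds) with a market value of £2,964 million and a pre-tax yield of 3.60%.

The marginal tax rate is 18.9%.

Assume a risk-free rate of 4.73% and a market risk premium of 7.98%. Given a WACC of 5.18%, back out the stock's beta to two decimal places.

0.45

Total capital V = 2152 + 2964 = 5116.
Equity weight = 2152/5116 = 0.4206.
Mortgage bonds weight = 2964/5116 = 0.5794.
Debt contribution = 0.5794 × 3.6% × (1 − 18.9%) = 1.6915%.
Required equity contribution = 5.18% − 1.6915% = 3.4885%  ⇒  Re = 8.2933%.
CAPM: 8.2933% = 4.73% + β × 7.98%  ⇒  β = 0.4465.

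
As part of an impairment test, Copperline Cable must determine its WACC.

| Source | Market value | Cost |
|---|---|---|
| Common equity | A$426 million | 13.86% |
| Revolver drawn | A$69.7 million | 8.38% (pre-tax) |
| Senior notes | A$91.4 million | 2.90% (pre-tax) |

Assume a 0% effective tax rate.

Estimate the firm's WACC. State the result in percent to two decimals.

11.50%

Total capital V = 426 + 69.7 + 91.4 = 587.1.
Equity: weight = 426/587.1 = 0.7256; cost = 13.86%.
Revolver drawn: weight = 69.7/587.1 = 0.1187; after-tax cost = 8.38% × (1 − 0%) = 8.3800%.
Senior notes: weight = 91.4/587.1 = 0.1557; after-tax cost = 2.9% × (1 − 0%) = 2.9000%.
WACC = 0.7256 × 13.8600% + 0.1187 × 8.3800% + 0.1557 × 2.9000% = 11.5032%.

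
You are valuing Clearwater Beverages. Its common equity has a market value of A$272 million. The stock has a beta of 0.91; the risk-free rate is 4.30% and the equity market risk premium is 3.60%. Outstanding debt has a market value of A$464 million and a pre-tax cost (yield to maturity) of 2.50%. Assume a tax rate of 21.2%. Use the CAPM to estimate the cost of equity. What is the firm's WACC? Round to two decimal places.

Cost of equity via CAPM: Re = 4.3% + 0.91 × 3.6% = 7.5760%.
Total capital V = 272 + 464 = 736.
Equity: weight = 272/736 = 0.3696; cost = 7.576%.
Debt: weight = 464/736 = 0.6304; after-tax cost = 2.5% × (1 − 21.2%) = 1.9700%.
WACC = 0.3696 × 7.5760% + 0.6304 × 1.9700% = 4.0418%.

4.04%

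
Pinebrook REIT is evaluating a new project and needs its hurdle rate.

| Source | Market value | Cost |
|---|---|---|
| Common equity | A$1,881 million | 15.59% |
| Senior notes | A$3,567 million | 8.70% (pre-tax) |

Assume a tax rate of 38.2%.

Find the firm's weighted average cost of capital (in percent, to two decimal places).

8.90%

Total capital V = 1881 + 3567 = 5448.
Equity: weight = 1881/5448 = 0.3453; cost = 15.59%.
Senior notes: weight = 3567/5448 = 0.6547; after-tax cost = 8.7% × (1 − 38.2%) = 5.3766%.
WACC = 0.3453 × 15.5900% + 0.6547 × 5.3766% = 8.9029%.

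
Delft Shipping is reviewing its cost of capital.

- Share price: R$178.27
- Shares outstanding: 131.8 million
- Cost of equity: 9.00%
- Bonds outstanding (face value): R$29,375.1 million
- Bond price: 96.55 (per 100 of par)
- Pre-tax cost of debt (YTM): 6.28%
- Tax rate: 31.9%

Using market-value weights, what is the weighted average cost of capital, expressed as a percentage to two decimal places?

6.42%

Market value of equity E = 178.27 × 131.8m = 23495.986m. Market value of debt D = 29375.1m × 96.55/100 = 28361.65905m.
Total capital V = 23495.986 + 28361.65905 = 51857.64505.
Equity: weight = 23495.986/51857.64505 = 0.4531; cost = 9%.
Bonds outstanding: weight = 28361.65905/51857.64505 = 0.5469; after-tax cost = 6.28% × (1 − 31.9%) = 4.2767%.
WACC = 0.4531 × 9.0000% + 0.5469 × 4.2767% = 6.4168%.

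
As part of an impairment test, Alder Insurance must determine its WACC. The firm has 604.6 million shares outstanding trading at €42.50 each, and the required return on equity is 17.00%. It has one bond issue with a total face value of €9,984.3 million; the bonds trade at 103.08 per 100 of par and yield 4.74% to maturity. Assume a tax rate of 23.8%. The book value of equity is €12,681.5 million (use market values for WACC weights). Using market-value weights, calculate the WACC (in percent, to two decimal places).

13.17%

Market value of equity E = 42.5 × 604.6m = 25695.5m. Market value of debt D = 9984.3m × 103.08/100 = 10291.81644m.
Total capital V = 25695.5 + 10291.81644 = 35987.31644.
Equity: weight = 25695.5/35987.31644 = 0.7140; cost = 17%.
Bonds outstanding: weight = 10291.81644/35987.31644 = 0.2860; after-tax cost = 4.74% × (1 − 23.8%) = 3.6119%.
WACC = 0.7140 × 17.0000% + 0.2860 × 3.6119% = 13.1712%.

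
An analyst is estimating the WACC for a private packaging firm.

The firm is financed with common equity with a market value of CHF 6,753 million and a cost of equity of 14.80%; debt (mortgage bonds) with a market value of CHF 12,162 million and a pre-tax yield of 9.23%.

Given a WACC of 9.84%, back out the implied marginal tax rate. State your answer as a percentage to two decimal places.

Total capital V = 6753 + 12162 = 18915.
Equity weight = 6753/18915 = 0.3570.
Mortgage bonds weight = 12162/18915 = 0.6430.
Equity contribution = 0.3570 × 14.8% = 5.2839%.
Debt contribution must be 9.84% − 5.2839% = 4.5561%.
0.6430 × 9.23% × (1 − T) = 4.5561%  ⇒  (1 − T) = 0.7677.
T = 23.2293%.

23.23%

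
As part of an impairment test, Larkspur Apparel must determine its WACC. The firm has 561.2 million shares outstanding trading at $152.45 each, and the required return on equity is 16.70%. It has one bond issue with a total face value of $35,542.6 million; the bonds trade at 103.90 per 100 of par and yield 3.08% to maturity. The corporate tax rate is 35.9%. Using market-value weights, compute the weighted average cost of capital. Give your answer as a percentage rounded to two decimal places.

12.26%

Market value of equity E = 152.45 × 561.2m = 85554.94m. Market value of debt D = 35542.6m × 103.9/100 = 36928.7614m.
Total capital V = 85554.94 + 36928.7614 = 122483.7014.
Equity: weight = 85554.94/122483.7014 = 0.6985; cost = 16.7%.
Bonds outstanding: weight = 36928.7614/122483.7014 = 0.3015; after-tax cost = 3.08% × (1 − 35.9%) = 1.9743%.
WACC = 0.6985 × 16.7000% + 0.3015 × 1.9743% = 12.2602%.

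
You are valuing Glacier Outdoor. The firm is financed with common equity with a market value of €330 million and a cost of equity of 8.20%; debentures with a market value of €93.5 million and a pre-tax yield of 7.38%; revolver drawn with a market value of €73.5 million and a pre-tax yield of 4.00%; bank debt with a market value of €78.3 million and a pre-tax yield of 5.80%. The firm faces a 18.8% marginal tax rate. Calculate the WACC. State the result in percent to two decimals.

6.73%

Total capital V = 330 + 93.5 + 73.5 + 78.3 = 575.3.
Equity: weight = 330/575.3 = 0.5736; cost = 8.2%.
Debentures: weight = 93.5/575.3 = 0.1625; after-tax cost = 7.38% × (1 − 18.8%) = 5.9926%.
Revolver drawn: weight = 73.5/575.3 = 0.1278; after-tax cost = 4% × (1 − 18.8%) = 3.2480%.
Bank debt: weight = 78.3/575.3 = 0.1361; after-tax cost = 5.8% × (1 − 18.8%) = 4.7096%.
WACC = 0.5736 × 8.2000% + 0.1625 × 5.9926% + 0.1278 × 3.2480% + 0.1361 × 4.7096% = 6.7335%.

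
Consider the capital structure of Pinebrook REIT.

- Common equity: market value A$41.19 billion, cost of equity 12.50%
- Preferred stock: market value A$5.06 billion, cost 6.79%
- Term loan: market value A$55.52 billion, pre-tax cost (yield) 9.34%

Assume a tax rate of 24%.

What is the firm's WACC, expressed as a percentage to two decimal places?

9.27%

Total capital V = 41.19 + 5.06 + 55.52 = 101.77.
Equity: weight = 41.19/101.77 = 0.4047; cost = 12.5%.
Preferred: weight = 5.06/101.77 = 0.0497; cost = 6.79%.
Term loan: weight = 55.52/101.77 = 0.5455; after-tax cost = 9.34% × (1 − 24%) = 7.0984%.
WACC = 0.4047 × 12.5000% + 0.0497 × 6.7900% + 0.5455 × 7.0984% = 9.2693%.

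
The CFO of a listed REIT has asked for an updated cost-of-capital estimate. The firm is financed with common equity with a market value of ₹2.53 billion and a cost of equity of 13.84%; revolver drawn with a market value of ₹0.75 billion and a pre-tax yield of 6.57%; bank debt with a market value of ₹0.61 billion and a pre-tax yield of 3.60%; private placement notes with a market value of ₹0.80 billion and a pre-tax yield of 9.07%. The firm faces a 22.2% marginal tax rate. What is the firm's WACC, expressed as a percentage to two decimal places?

Total capital V = 2.53 + 0.75 + 0.61 + 0.8 = 4.69.
Equity: weight = 2.53/4.69 = 0.5394; cost = 13.84%.
Revolver drawn: weight = 0.75/4.69 = 0.1599; after-tax cost = 6.57% × (1 − 22.2%) = 5.1115%.
Bank debt: weight = 0.61/4.69 = 0.1301; after-tax cost = 3.6% × (1 − 22.2%) = 2.8008%.
Private placement notes: weight = 0.8/4.69 = 0.1706; after-tax cost = 9.07% × (1 − 22.2%) = 7.0565%.
WACC = 0.5394 × 13.8400% + 0.1599 × 5.1115% + 0.1301 × 2.8008% + 0.1706 × 7.0565% = 9.8513%.

9.85%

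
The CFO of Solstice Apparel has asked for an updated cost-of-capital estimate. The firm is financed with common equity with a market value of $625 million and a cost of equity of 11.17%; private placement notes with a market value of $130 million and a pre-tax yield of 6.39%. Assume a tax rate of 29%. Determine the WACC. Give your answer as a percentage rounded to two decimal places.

10.03%

Total capital V = 625 + 130 = 755.
Equity: weight = 625/755 = 0.8278; cost = 11.17%.
Private placement notes: weight = 130/755 = 0.1722; after-tax cost = 6.39% × (1 − 29%) = 4.5369%.
WACC = 0.8278 × 11.1700% + 0.1722 × 4.5369% = 10.0279%.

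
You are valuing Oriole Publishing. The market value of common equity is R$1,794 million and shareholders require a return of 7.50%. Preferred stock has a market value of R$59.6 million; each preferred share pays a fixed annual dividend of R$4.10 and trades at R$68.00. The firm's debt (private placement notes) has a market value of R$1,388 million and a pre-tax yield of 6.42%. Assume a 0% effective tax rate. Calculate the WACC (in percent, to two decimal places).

7.01%

Cost of preferred: Rp = 4.1 / 68.0 = 6.0294%.
Total capital V = 1794 + 59.6 + 1388 = 3241.6.
Equity: weight = 1794/3241.6 = 0.5534; cost = 7.5%.
Preferred: weight = 59.6/3241.6 = 0.0184; cost = 6.0294%.
Private placement notes: weight = 1388/3241.6 = 0.4282; after-tax cost = 6.42% × (1 − 0%) = 6.4200%.
WACC = 0.5534 × 7.5000% + 0.0184 × 6.0294% + 0.4282 × 6.4200% = 7.0105%.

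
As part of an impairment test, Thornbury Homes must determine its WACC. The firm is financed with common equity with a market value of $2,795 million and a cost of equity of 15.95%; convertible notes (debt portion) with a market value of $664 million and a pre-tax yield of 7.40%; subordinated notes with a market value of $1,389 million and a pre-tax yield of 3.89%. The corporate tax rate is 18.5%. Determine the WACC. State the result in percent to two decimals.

10.93%

Total capital V = 2795 + 664 + 1389 = 4848.
Equity: weight = 2795/4848 = 0.5765; cost = 15.95%.
Convertible notes (debt portion): weight = 664/4848 = 0.1370; after-tax cost = 7.4% × (1 − 18.5%) = 6.0310%.
Subordinated notes: weight = 1389/4848 = 0.2865; after-tax cost = 3.89% × (1 − 18.5%) = 3.1704%.
WACC = 0.5765 × 15.9500% + 0.1370 × 6.0310% + 0.2865 × 3.1704% = 10.9300%.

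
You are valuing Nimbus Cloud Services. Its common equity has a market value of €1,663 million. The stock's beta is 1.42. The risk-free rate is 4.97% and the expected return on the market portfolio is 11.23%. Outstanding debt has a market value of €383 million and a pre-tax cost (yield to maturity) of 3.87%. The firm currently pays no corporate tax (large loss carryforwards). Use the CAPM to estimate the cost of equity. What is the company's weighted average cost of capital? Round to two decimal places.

Market risk premium = 11.23% − 4.97% = 6.26%.
Cost of equity via CAPM: Re = 4.97% + 1.42 × 6.26% = 13.8592%.
Total capital V = 1663 + 383 = 2046.
Equity: weight = 1663/2046 = 0.8128; cost = 13.8592%.
Debt: weight = 383/2046 = 0.1872; after-tax cost = 3.87% × (1 − 0%) = 3.8700%.
WACC = 0.8128 × 13.8592% + 0.1872 × 3.8700% = 11.9893%.

11.99%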